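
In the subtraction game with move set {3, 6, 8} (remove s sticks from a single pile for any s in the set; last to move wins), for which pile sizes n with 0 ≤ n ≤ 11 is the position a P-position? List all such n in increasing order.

Compute g(0), g(1), … for moves {3, 6, 8}:
g(0) = mex{} = 0
g(1) = mex{} = 0
g(2) = mex{} = 0
g(3) = mex{0} = 1
g(4) = mex{0} = 1
g(5) = mex{0} = 1
g(6) = mex{0,1} = 2
g(7) = mex{0,1} = 2
g(8) = mex{0,1} = 2
g(9) = mex{0,1,2} = 3
g(10) = mex{0,1,2} = 3
g(11) = mex{1,2} = 0
The P-positions (g = 0) in 0..11 are 0, 1, 2, 11.

0, 1, 2, 11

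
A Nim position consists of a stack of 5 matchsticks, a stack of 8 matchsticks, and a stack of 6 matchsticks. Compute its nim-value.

11

Write each in binary and XOR column by column:
  0101  (5)
  1000  (8)
  0110  (6)
  ----
  1011  (11)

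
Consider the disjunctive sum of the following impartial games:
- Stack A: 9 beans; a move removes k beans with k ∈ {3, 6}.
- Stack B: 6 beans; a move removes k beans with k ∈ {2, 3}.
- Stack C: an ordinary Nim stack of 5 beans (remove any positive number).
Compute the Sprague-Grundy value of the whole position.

For stack A, compute g(0), g(1), … with moves {3, 6}:
g(0) = mex{} = 0
g(1) = mex{} = 0
g(2) = mex{} = 0
g(3) = mex{0} = 1
g(4) = mex{0} = 1
g(5) = mex{0} = 1
g(6) = mex{0,1} = 2
g(7) = mex{0,1} = 2
g(8) = mex{0,1} = 2
g(9) = mex{1,2} = 0
So g(9) = 0.
For stack B, compute g(0), g(1), … with moves {2, 3}:
k:     0  1  2  3  4  5  6
g(k):  0  0  1  1  2  0  0
So g(6) = 0.
Stack C is a plain Nim stack of size 5, so its Grundy value is 5.
By the Sprague-Grundy theorem, the Grundy value of a sum of independent games is the XOR of the component values.
Combined value = 0 XOR 0 XOR 5 = 5.

5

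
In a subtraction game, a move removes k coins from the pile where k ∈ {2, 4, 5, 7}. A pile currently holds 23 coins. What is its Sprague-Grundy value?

Grundy values for subtraction set {2, 4, 5, 7}:
k:     0  1  2  3  4  5  6  7  8  9 10 11 12 13 14 15 16 17 18 19 20 21 22 23
g(k):  0  0  1  1  2  2  3  3  4  0  0  1  1  2  2  3  3  4  0  0  1  1  2  2
So g(23) = 2.

2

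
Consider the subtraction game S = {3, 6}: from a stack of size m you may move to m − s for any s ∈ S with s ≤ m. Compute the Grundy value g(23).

Compute g(0), g(1), … for moves {3, 6}:
k:     0  1  2  3  4  5  6  7  8  9 10 11 12 13 14 15 16 17 18 19 20 21 22 23
g(k):  0  0  0  1  1  1  2  2  2  0  0  0  1  1  1  2  2  2  0  0  0  1  1  1
So g(23) = 1.

1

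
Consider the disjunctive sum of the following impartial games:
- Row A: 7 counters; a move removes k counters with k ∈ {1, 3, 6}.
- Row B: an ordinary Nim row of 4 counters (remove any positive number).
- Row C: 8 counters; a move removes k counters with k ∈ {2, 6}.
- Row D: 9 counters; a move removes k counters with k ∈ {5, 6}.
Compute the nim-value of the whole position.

6

For row A, compute g(0), g(1), … with moves {1, 3, 6}:
k:     0  1  2  3  4  5  6  7
g(k):  0  1  0  1  0  1  2  3
So g(7) = 3.
Row B is a plain Nim row of size 4, so its Grundy value is 4.
Grundy values for row C (subtraction set {2, 6}):
k:     0  1  2  3  4  5  6  7  8
g(k):  0  0  1  1  0  0  1  1  0
So g(8) = 0.
Build the Grundy sequence for row D with g(k) = mex{g(k−s) : s ∈ {5, 6}, s ≤ k}:
k:     0  1  2  3  4  5  6  7  8  9
g(k):  0  0  0  0  0  1  1  1  1  1
So g(9) = 1.
The value of a disjunctive sum is the nim-sum of the parts.
Combined value = 3 ⊕ 4 ⊕ 0 ⊕ 1 = 6.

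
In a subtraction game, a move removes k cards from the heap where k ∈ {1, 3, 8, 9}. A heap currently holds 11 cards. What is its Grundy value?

Compute g(0), g(1), … for moves {1, 3, 8, 9}:
k:     0  1  2  3  4  5  6  7  8  9 10 11
g(k):  0  1  0  1  0  1  0  1  2  3  2  3
So g(11) = 3.

3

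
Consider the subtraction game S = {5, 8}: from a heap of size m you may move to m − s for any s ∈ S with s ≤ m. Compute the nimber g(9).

Grundy values for subtraction set {5, 8}:
g(0) = mex{} = 0
g(1) = mex{} = 0
g(2) = mex{} = 0
g(3) = mex{} = 0
g(4) = mex{} = 0
g(5) = mex{0} = 1
g(6) = mex{0} = 1
g(7) = mex{0} = 1
g(8) = mex{0} = 1
g(9) = mex{0} = 1
So g(9) = 1.

1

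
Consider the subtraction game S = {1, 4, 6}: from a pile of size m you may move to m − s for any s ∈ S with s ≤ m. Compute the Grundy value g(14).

Grundy values for subtraction set {1, 4, 6}:
g(0) = mex{} = 0
g(1) = mex{0} = 1
g(2) = mex{1} = 0
g(3) = mex{0} = 1
g(4) = mex{0,1} = 2
g(5) = mex{1,2} = 0
g(6) = mex{0} = 1
g(7) = mex{1} = 0
g(8) = mex{0,2} = 1
g(9) = mex{0,1} = 2
g(10) = mex{1,2} = 0
g(11) = mex{0} = 1
g(12) = mex{1} = 0
g(13) = mex{0,2} = 1
g(14) = mex{0,1} = 2
So g(14) = 2.

2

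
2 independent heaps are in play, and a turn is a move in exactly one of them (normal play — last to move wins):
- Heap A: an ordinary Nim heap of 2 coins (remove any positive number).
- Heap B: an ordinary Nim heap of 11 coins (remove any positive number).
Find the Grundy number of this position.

Heap A is a plain Nim heap of size 2, so its Grundy value is 2.
Heap B is a plain Nim heap of size 11, so its Grundy value is 11.
The value of a disjunctive sum is the nim-sum of the parts.
Combined value = 2 ⊕ 11 = 9.

9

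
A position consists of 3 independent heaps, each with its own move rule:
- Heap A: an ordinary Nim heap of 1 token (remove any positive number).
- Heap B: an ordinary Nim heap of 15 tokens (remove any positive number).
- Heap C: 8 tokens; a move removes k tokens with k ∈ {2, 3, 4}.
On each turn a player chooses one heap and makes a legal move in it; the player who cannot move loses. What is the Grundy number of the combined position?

15

Heap A is a plain Nim heap of size 1, so its Grundy value is 1.
Heap B is a plain Nim heap of size 15, so its Grundy value is 15.
Build the Grundy sequence for heap C with g(k) = mex{g(k−s) : s ∈ {2, 3, 4}, s ≤ k}:
g(0) = mex{} = 0
g(1) = mex{} = 0
g(2) = mex{0} = 1
g(3) = mex{0} = 1
g(4) = mex{0,1} = 2
g(5) = mex{0,1} = 2
g(6) = mex{1,2} = 0
g(7) = mex{1,2} = 0
g(8) = mex{0,2} = 1
So g(8) = 1.
The value of a disjunctive sum is the nim-sum of the parts.
Combined value = 1 XOR 15 XOR 1 = 15.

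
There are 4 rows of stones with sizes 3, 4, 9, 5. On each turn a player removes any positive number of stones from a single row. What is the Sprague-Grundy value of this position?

Nim-sum: 3 ⊕ 4 ⊕ 9 ⊕ 5 = 11.

11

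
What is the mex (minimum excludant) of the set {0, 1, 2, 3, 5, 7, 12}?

The values 0, 1, 2, 3 are all present; 4 is the first non-negative integer missing from the set.

4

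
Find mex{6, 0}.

1

0 is in the set but 1 is not, so the mex is 1.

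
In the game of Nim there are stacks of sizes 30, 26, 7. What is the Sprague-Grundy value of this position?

3

Compute the nim-sum pairwise:
30 XOR 26 = 4
4 XOR 7 = 3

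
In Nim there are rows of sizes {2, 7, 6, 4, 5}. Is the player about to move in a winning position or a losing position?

Winning position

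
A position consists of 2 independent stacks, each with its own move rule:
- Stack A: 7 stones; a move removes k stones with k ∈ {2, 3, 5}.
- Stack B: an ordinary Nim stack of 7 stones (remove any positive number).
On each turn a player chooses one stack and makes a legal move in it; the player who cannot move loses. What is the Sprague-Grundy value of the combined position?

7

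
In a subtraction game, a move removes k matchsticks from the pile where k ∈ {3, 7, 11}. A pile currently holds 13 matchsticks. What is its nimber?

1

Build the Grundy sequence with g(k) = mex{g(k−s) : s ∈ {3, 7, 11}, s ≤ k}:
g(0) = mex{} = 0
g(1) = mex{} = 0
g(2) = mex{} = 0
g(3) = mex{0} = 1
g(4) = mex{0} = 1
g(5) = mex{0} = 1
g(6) = mex{1} = 0
g(7) = mex{0,1} = 2
g(8) = mex{0,1} = 2
g(9) = mex{0} = 1
g(10) = mex{1,2} = 0
g(11) = mex{0,1,2} = 3
g(12) = mex{0,1} = 2
g(13) = mex{0} = 1
So g(13) = 1.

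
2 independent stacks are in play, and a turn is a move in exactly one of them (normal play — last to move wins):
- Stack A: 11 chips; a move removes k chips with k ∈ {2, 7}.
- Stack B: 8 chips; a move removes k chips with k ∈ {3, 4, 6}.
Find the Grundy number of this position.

3

Build the Grundy sequence for stack A with g(k) = mex{g(k−s) : s ∈ {2, 7}, s ≤ k}:
g(0) = mex{} = 0
g(1) = mex{} = 0
g(2) = mex{0} = 1
g(3) = mex{0} = 1
g(4) = mex{1} = 0
g(5) = mex{1} = 0
g(6) = mex{0} = 1
g(7) = mex{0} = 1
g(8) = mex{0,1} = 2
g(9) = mex{1} = 0
g(10) = mex{1,2} = 0
g(11) = mex{0} = 1
So g(11) = 1.
For stack B, compute g(0), g(1), … with moves {3, 4, 6}:
g(0) = mex{} = 0
g(1) = mex{} = 0
g(2) = mex{} = 0
g(3) = mex{0} = 1
g(4) = mex{0} = 1
g(5) = mex{0} = 1
g(6) = mex{0,1} = 2
g(7) = mex{0,1} = 2
g(8) = mex{0,1} = 2
So g(8) = 2.
The value of a disjunctive sum is the nim-sum of the parts.
Combined value = 1 XOR 2 = 3.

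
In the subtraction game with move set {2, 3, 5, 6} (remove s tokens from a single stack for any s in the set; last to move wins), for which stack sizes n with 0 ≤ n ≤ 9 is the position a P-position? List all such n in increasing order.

Build the Grundy sequence with g(k) = mex{g(k−s) : s ∈ {2, 3, 5, 6}, s ≤ k}:
k:     0  1  2  3  4  5  6  7  8  9
g(k):  0  0  1  1  2  2  3  3  0  0
The P-positions (g = 0) in 0..9 are 0, 1, 8, 9.

0, 1, 8, 9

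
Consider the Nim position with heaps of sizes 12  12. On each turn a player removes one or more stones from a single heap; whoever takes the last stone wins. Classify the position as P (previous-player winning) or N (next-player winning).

Nim-sum: 12 ^ 12 = 0.
The nim-sum is 0, so this is a P-position: the player to move is in a losing position under optimal play.

P-position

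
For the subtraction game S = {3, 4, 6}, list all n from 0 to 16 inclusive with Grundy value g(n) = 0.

0, 1, 2, 9, 10, 11

Grundy values for subtraction set {3, 4, 6}:
k:     0  1  2  3  4  5  6  7  8  9 10 11 12 13 14 15 16
g(k):  0  0  0  1  1  1  2  2  2  0  0  0  1  1  1  2  2
The P-positions (g = 0) in 0..16 are 0, 1, 2, 9, 10, 11.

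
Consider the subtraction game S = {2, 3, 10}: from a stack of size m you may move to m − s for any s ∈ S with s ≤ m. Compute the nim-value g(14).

Build the Grundy sequence with g(k) = mex{g(k−s) : s ∈ {2, 3, 10}, s ≤ k}:
k:     0  1  2  3  4  5  6  7  8  9 10 11 12 13 14
g(k):  0  0  1  1  2  0  0  1  1  2  2  3  0  0  1
So g(14) = 1.

1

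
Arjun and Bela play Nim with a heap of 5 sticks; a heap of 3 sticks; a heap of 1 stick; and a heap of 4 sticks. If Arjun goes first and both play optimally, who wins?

Compute the nim-sum pairwise:
5 ⊕ 3 = 6
6 ⊕ 1 = 7
7 ⊕ 4 = 3
The nim-sum is 3 ≠ 0, so this is an N-position: the player to move can win; Arjun has a winning move.

Arjun wins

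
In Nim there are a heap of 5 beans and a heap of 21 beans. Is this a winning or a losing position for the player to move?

Winning position

Nim-sum: 5 ^ 21 = 16.
The nim-sum is 16 ≠ 0, so this is an N-position: the player to move can win.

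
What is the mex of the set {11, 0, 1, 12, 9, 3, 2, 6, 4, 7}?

5

The values 0, 1, 2, 3, 4 are all present; 5 is the first non-negative integer missing from the set.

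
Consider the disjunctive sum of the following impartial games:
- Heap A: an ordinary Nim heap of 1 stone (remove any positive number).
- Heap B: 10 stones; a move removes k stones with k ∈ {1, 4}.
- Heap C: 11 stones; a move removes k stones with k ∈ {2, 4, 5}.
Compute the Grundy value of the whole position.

3

Heap A is a plain Nim heap of size 1, so its Grundy value is 1.
Grundy values for heap B (subtraction set {1, 4}):
g(0) = mex{} = 0
g(1) = mex{0} = 1
g(2) = mex{1} = 0
g(3) = mex{0} = 1
g(4) = mex{0,1} = 2
g(5) = mex{1,2} = 0
g(6) = mex{0} = 1
g(7) = mex{1} = 0
g(8) = mex{0,2} = 1
g(9) = mex{0,1} = 2
g(10) = mex{1,2} = 0
So g(10) = 0.
Build the Grundy sequence for heap C with g(k) = mex{g(k−s) : s ∈ {2, 4, 5}, s ≤ k}:
k:     0  1  2  3  4  5  6  7  8  9 10 11
g(k):  0  0  1  1  2  2  3  0  0  1  1  2
So g(11) = 2.
The value of a disjunctive sum is the nim-sum of the parts.
Combined value = 1 XOR 0 XOR 2 = 3.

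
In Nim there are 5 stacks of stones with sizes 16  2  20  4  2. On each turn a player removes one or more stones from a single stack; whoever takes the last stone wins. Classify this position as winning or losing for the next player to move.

Compute the nim-sum pairwise:
16 XOR 2 = 18
18 XOR 20 = 6
6 XOR 4 = 2
2 XOR 2 = 0
The nim-sum is 0, so this is a P-position: the player to move is in a losing position under optimal play.

Losing position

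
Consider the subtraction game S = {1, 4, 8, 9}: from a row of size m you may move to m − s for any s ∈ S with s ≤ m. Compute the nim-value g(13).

1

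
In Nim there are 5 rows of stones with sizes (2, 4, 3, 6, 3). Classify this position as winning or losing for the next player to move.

Bitwise XOR of the heap sizes:
  010  (2)
  100  (4)
  011  (3)
  110  (6)
  011  (3)
  ---
  000  (0)
The nim-sum is 0, so this is a P-position: the player to move is in a losing position under optimal play.

Losing position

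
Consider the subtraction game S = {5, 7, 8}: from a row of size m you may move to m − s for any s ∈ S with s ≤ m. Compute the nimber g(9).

Compute g(0), g(1), … for moves {5, 7, 8}:
k:     0  1  2  3  4  5  6  7  8  9
g(k):  0  0  0  0  0  1  1  1  1  1
So g(9) = 1.

1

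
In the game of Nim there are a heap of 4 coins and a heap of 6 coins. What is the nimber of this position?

2

Compute the nim-sum pairwise:
4 XOR 6 = 2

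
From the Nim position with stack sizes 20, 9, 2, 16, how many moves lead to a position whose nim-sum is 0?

In binary:
  10100  (20)
  01001  (9)
  00010  (2)
  10000  (16)
  -----
  01111  (15)
The overall nim-sum is X = 15. A stack of size p has a winning move iff p XOR X < p (reduce it to p XOR X).
  20: 20 XOR 15 = 27 ≥ 20 — no move.
  9: 9 XOR 15 = 6 < 9 — winning move (to 6).
  2: 2 XOR 15 = 13 ≥ 2 — no move.
  16: 16 XOR 15 = 31 ≥ 16 — no move.
That gives 1 winning move.

1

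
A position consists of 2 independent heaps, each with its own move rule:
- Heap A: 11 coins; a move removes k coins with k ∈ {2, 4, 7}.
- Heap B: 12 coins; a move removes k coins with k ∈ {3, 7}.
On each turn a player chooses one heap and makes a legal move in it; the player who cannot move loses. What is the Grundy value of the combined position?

Build the Grundy sequence for heap A with g(k) = mex{g(k−s) : s ∈ {2, 4, 7}, s ≤ k}:
k:     0  1  2  3  4  5  6  7  8  9 10 11
g(k):  0  0  1  1  2  2  0  3  1  0  2  1
So g(11) = 1.
Build the Grundy sequence for heap B with g(k) = mex{g(k−s) : s ∈ {3, 7}, s ≤ k}:
g(0) = mex{} = 0
g(1) = mex{} = 0
g(2) = mex{} = 0
g(3) = mex{0} = 1
g(4) = mex{0} = 1
g(5) = mex{0} = 1
g(6) = mex{1} = 0
g(7) = mex{0,1} = 2
g(8) = mex{0,1} = 2
g(9) = mex{0} = 1
g(10) = mex{1,2} = 0
g(11) = mex{1,2} = 0
g(12) = mex{1} = 0
So g(12) = 0.
By the Sprague-Grundy theorem, the Grundy value of a sum of independent games is the XOR of the component values.
Combined value = 1 XOR 0 = 1.

1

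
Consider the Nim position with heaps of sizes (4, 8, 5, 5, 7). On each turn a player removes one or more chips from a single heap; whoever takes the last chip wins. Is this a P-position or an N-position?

Nim-sum: 4 XOR 8 XOR 5 XOR 5 XOR 7 = 11.
The nim-sum is 11 ≠ 0, so this is an N-position: the player to move can win.

N-position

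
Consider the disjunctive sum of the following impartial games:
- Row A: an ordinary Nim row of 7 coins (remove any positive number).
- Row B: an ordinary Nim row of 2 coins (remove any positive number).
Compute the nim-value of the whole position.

Row A is a plain Nim row of size 7, so its Grundy value is 7.
Row B is a plain Nim row of size 2, so its Grundy value is 2.
By the Sprague-Grundy theorem, the Grundy value of a sum of independent games is the XOR of the component values.
Combined value = 7 XOR 2 = 5.

5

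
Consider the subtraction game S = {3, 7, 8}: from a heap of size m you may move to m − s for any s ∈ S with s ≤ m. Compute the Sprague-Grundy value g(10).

3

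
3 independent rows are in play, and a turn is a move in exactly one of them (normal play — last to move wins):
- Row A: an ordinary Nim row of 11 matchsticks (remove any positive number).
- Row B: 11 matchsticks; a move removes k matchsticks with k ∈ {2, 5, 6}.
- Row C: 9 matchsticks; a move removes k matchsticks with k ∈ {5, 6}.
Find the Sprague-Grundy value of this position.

Row A is a plain Nim row of size 11, so its Grundy value is 11.
Grundy values for row B (subtraction set {2, 5, 6}):
k:     0  1  2  3  4  5  6  7  8  9 10 11
g(k):  0  0  1  1  0  2  1  3  0  2  1  0
So g(11) = 0.
Build the Grundy sequence for row C with g(k) = mex{g(k−s) : s ∈ {5, 6}, s ≤ k}:
g(0) = mex{} = 0
g(1) = mex{} = 0
g(2) = mex{} = 0
g(3) = mex{} = 0
g(4) = mex{} = 0
g(5) = mex{0} = 1
g(6) = mex{0} = 1
g(7) = mex{0} = 1
g(8) = mex{0} = 1
g(9) = mex{0} = 1
So g(9) = 1.
By the Sprague-Grundy theorem, the Grundy value of a sum of independent games is the XOR of the component values.
Combined value = 11 XOR 0 XOR 1 = 10.

10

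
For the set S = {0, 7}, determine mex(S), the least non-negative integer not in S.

1

0 is in the set but 1 is not, so the mex is 1.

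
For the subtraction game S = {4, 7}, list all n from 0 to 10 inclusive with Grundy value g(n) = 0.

0, 1, 2, 3

Grundy values for subtraction set {4, 7}:
g(0) = mex{} = 0
g(1) = mex{} = 0
g(2) = mex{} = 0
g(3) = mex{} = 0
g(4) = mex{0} = 1
g(5) = mex{0} = 1
g(6) = mex{0} = 1
g(7) = mex{0} = 1
g(8) = mex{0,1} = 2
g(9) = mex{0,1} = 2
g(10) = mex{0,1} = 2
The P-positions (g = 0) in 0..10 are 0, 1, 2, 3.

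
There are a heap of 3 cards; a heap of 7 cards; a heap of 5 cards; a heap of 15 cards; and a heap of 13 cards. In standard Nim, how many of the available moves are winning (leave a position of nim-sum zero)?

In binary:
  0011  (3)
  0111  (7)
  0101  (5)
  1111  (15)
  1101  (13)
  ----
  0011  (3)
The overall nim-sum is X = 3. A heap of size p has a winning move iff p XOR X < p (reduce it to p XOR X).
  3: 3 XOR 3 = 0 < 3 — winning move (to 0).
  7: 7 XOR 3 = 4 < 7 — winning move (to 4).
  5: 5 XOR 3 = 6 ≥ 5 — no move.
  15: 15 XOR 3 = 12 < 15 — winning move (to 12).
  13: 13 XOR 3 = 14 ≥ 13 — no move.
That gives 3 winning moves.

3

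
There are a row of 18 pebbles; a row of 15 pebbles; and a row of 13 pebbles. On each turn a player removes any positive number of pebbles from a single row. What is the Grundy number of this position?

Write each in binary and XOR column by column:
  10010  (18)
  01111  (15)
  01101  (13)
  -----
  10000  (16)

16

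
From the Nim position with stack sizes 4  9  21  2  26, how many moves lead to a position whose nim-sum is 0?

0

Nim-sum: 4 ^ 9 ^ 21 ^ 2 ^ 26 = 0.
The nim-sum is already 0, so every move leaves a nonzero nim-sum — there are no winning moves.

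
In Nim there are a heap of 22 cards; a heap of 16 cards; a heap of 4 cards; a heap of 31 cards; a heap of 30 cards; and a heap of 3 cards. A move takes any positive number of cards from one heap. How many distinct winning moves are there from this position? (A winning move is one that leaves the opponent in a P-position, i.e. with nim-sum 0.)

Write each in binary and XOR column by column:
  10110  (22)
  10000  (16)
  00100  (4)
  11111  (31)
  11110  (30)
  00011  (3)
  -----
  00000  (0)
The nim-sum is already 0, so every move leaves a nonzero nim-sum — there are no winning moves.

0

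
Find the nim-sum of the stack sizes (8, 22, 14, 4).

Write each in binary and XOR column by column:
  01000  (8)
  10110  (22)
  01110  (14)
  00100  (4)
  -----
  10100  (20)

20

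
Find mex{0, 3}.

1

0 is in the set but 1 is not, so the mex is 1.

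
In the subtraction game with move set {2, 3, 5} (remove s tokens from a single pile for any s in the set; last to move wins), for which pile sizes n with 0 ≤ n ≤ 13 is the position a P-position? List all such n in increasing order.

0, 1, 7, 8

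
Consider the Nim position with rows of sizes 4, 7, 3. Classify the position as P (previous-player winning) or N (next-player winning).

P-position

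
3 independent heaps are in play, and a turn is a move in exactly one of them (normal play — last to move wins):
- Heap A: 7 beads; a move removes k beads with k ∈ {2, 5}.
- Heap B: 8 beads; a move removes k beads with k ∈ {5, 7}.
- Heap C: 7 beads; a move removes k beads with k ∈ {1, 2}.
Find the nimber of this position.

0

For heap A, compute g(0), g(1), … with moves {2, 5}:
g(0) = mex{} = 0
g(1) = mex{} = 0
g(2) = mex{0} = 1
g(3) = mex{0} = 1
g(4) = mex{1} = 0
g(5) = mex{0,1} = 2
g(6) = mex{0} = 1
g(7) = mex{1,2} = 0
So g(7) = 0.
Build the Grundy sequence for heap B with g(k) = mex{g(k−s) : s ∈ {5, 7}, s ≤ k}:
k:     0  1  2  3  4  5  6  7  8
g(k):  0  0  0  0  0  1  1  1  1
So g(8) = 1.
Build the Grundy sequence for heap C with g(k) = mex{g(k−s) : s ∈ {1, 2}, s ≤ k}:
k:     0  1  2  3  4  5  6  7
g(k):  0  1  2  0  1  2  0  1
So g(7) = 1.
By the Sprague-Grundy theorem, the Grundy value of a sum of independent games is the XOR of the component values.
Combined value = 0 XOR 1 XOR 1 = 0.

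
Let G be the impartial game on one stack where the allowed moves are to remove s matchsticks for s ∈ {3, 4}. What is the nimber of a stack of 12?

1

Grundy values for subtraction set {3, 4}:
g(0) = mex{} = 0
g(1) = mex{} = 0
g(2) = mex{} = 0
g(3) = mex{0} = 1
g(4) = mex{0} = 1
g(5) = mex{0} = 1
g(6) = mex{0,1} = 2
g(7) = mex{1} = 0
g(8) = mex{1} = 0
g(9) = mex{1,2} = 0
g(10) = mex{0,2} = 1
g(11) = mex{0} = 1
g(12) = mex{0} = 1
So g(12) = 1.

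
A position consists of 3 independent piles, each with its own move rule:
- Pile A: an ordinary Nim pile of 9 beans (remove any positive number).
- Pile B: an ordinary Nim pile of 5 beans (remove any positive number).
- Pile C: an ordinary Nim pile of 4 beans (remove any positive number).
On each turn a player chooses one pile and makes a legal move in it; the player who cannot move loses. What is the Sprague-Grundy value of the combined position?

8

Pile A is a plain Nim pile of size 9, so its Grundy value is 9.
Pile B is a plain Nim pile of size 5, so its Grundy value is 5.
Pile C is a plain Nim pile of size 4, so its Grundy value is 4.
The value of a disjunctive sum is the nim-sum of the parts.
Combined value = 9 XOR 5 XOR 4 = 8.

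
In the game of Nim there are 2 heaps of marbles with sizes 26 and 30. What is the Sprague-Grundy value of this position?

4

Compute the nim-sum pairwise:
26 ⊕ 30 = 4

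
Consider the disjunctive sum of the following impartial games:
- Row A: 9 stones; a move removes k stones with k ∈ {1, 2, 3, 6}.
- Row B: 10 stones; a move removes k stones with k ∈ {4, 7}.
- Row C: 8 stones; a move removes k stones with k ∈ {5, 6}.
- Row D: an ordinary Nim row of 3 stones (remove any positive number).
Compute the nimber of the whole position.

1

Build the Grundy sequence for row A with g(k) = mex{g(k−s) : s ∈ {1, 2, 3, 6}, s ≤ k}:
g(0) = mex{} = 0
g(1) = mex{0} = 1
g(2) = mex{0,1} = 2
g(3) = mex{0,1,2} = 3
g(4) = mex{1,2,3} = 0
g(5) = mex{0,2,3} = 1
g(6) = mex{0,1,3} = 2
g(7) = mex{0,1,2} = 3
g(8) = mex{1,2,3} = 0
g(9) = mex{0,2,3} = 1
So g(9) = 1.
Build the Grundy sequence for row B with g(k) = mex{g(k−s) : s ∈ {4, 7}, s ≤ k}:
k:     0  1  2  3  4  5  6  7  8  9 10
g(k):  0  0  0  0  1  1  1  1  2  2  2
So g(10) = 2.
Build the Grundy sequence for row C with g(k) = mex{g(k−s) : s ∈ {5, 6}, s ≤ k}:
k:     0  1  2  3  4  5  6  7  8
g(k):  0  0  0  0  0  1  1  1  1
So g(8) = 1.
Row D is a plain Nim row of size 3, so its Grundy value is 3.
The value of a disjunctive sum is the nim-sum of the parts.
Combined value = 1 XOR 2 XOR 1 XOR 3 = 1.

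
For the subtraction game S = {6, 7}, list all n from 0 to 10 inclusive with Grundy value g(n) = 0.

0, 1, 2, 3, 4, 5

Grundy values for subtraction set {6, 7}:
k:     0  1  2  3  4  5  6  7  8  9 10
g(k):  0  0  0  0  0  0  1  1  1  1  1
The P-positions (g = 0) in 0..10 are 0, 1, 2, 3, 4, 5.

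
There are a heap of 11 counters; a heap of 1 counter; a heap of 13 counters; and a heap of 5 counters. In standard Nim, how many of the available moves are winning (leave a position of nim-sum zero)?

1

Compute the nim-sum pairwise:
11 ⊕ 1 = 10
10 ⊕ 13 = 7
7 ⊕ 5 = 2
The overall nim-sum is X = 2. A heap of size p has a winning move iff p XOR X < p (reduce it to p XOR X).
  11: 11 XOR 2 = 9 < 11 — winning move (to 9).
  1: 1 XOR 2 = 3 ≥ 1 — no move.
  13: 13 XOR 2 = 15 ≥ 13 — no move.
  5: 5 XOR 2 = 7 ≥ 5 — no move.
That gives 1 winning move.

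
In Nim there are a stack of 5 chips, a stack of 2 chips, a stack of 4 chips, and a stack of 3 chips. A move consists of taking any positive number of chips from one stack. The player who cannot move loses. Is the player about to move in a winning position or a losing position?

Losing position

In binary:
  101  (5)
  010  (2)
  100  (4)
  011  (3)
  ---
  000  (0)
The nim-sum is 0, so this is a P-position: the player to move is in a losing position under optimal play.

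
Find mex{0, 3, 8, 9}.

0 is in the set but 1 is not, so the mex is 1.

1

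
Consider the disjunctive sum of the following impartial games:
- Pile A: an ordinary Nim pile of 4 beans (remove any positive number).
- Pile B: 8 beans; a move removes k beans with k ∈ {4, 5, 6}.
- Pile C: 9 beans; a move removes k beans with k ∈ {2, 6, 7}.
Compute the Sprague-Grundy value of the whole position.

Pile A is a plain Nim pile of size 4, so its Grundy value is 4.
Grundy values for pile B (subtraction set {4, 5, 6}):
k:     0  1  2  3  4  5  6  7  8
g(k):  0  0  0  0  1  1  1  1  2
So g(8) = 2.
For pile C, compute g(0), g(1), … with moves {2, 6, 7}:
k:     0  1  2  3  4  5  6  7  8  9
g(k):  0  0  1  1  0  0  1  1  2  0
So g(9) = 0.
By the Sprague-Grundy theorem, the Grundy value of a sum of independent games is the XOR of the component values.
Combined value = 4 ⊕ 2 ⊕ 0 = 6.

6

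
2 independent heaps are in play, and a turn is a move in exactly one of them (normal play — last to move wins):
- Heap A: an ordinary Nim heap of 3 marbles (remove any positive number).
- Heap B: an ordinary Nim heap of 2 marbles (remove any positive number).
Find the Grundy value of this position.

1

Heap A is a plain Nim heap of size 3, so its Grundy value is 3.
Heap B is a plain Nim heap of size 2, so its Grundy value is 2.
By the Sprague-Grundy theorem, the Grundy value of a sum of independent games is the XOR of the component values.
Combined value = 3 ⊕ 2 = 1.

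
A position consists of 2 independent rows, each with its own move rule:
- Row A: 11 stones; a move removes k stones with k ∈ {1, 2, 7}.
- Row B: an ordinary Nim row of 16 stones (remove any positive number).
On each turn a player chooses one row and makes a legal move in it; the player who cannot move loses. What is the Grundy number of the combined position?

18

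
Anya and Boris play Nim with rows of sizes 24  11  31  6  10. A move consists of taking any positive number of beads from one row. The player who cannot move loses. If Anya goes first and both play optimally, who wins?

Nim-sum: 24 XOR 11 XOR 31 XOR 6 XOR 10 = 0.
The nim-sum is 0, so this is a P-position: the player to move is in a losing position under optimal play; Anya is about to move from it and so loses — Boris wins.

Boris wins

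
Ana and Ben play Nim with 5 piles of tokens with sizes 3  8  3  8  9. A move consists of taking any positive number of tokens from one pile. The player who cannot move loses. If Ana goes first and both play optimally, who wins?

Ana wins

In binary:
  0011  (3)
  1000  (8)
  0011  (3)
  1000  (8)
  1001  (9)
  ----
  1001  (9)
The nim-sum is 9 ≠ 0, so this is an N-position: the player to move can win; Ana has a winning move.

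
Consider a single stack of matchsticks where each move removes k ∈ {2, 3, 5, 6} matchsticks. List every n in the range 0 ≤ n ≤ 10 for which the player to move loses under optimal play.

0, 1, 8, 9

Compute g(0), g(1), … for moves {2, 3, 5, 6}:
k:     0  1  2  3  4  5  6  7  8  9 10
g(k):  0  0  1  1  2  2  3  3  0  0  1
The P-positions (g = 0) in 0..10 are 0, 1, 8, 9.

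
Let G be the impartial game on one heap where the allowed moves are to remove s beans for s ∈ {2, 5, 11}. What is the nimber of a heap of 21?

0

Build the Grundy sequence with g(k) = mex{g(k−s) : s ∈ {2, 5, 11}, s ≤ k}:
k:     0  1  2  3  4  5  6  7  8  9 10 11 12 13 14 15 16 17 18 19 20 21
g(k):  0  0  1  1  0  2  1  0  0  1  1  2  2  3  0  2  1  0  2  1  0  0
So g(21) = 0.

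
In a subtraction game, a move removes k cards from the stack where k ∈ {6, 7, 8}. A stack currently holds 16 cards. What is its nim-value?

Grundy values for subtraction set {6, 7, 8}:
k:     0  1  2  3  4  5  6  7  8  9 10 11 12 13 14 15 16
g(k):  0  0  0  0  0  0  1  1  1  1  1  1  2  2  0  0  0
So g(16) = 0.

0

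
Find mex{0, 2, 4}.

0 is in the set but 1 is not, so the mex is 1.

1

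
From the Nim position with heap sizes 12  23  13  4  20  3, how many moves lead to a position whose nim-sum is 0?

Nim-sum: 12 ⊕ 23 ⊕ 13 ⊕ 4 ⊕ 20 ⊕ 3 = 5.
The overall nim-sum is X = 5. A heap of size p has a winning move iff p XOR X < p (reduce it to p XOR X).
  12: 12 XOR 5 = 9 < 12 — winning move (to 9).
  23: 23 XOR 5 = 18 < 23 — winning move (to 18).
  13: 13 XOR 5 = 8 < 13 — winning move (to 8).
  4: 4 XOR 5 = 1 < 4 — winning move (to 1).
  20: 20 XOR 5 = 17 < 20 — winning move (to 17).
  3: 3 XOR 5 = 6 ≥ 3 — no move.
That gives 5 winning moves.

5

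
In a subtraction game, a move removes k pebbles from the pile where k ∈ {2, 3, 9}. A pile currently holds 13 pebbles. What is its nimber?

1

Compute g(0), g(1), … for moves {2, 3, 9}:
g(0) = mex{} = 0
g(1) = mex{} = 0
g(2) = mex{0} = 1
g(3) = mex{0} = 1
g(4) = mex{0,1} = 2
g(5) = mex{1} = 0
g(6) = mex{1,2} = 0
g(7) = mex{0,2} = 1
g(8) = mex{0} = 1
g(9) = mex{0,1} = 2
g(10) = mex{0,1} = 2
g(11) = mex{1,2} = 0
g(12) = mex{1,2} = 0
g(13) = mex{0,2} = 1
So g(13) = 1.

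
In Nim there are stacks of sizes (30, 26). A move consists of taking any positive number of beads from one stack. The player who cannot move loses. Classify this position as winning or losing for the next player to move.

Write each in binary and XOR column by column:
  11110  (30)
  11010  (26)
  -----
  00100  (4)
The nim-sum is 4 ≠ 0, so this is an N-position: the player to move can win.

Winning position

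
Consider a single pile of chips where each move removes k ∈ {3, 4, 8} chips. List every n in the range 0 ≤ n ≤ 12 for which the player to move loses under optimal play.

0, 1, 2, 7, 12

Grundy values for subtraction set {3, 4, 8}:
k:     0  1  2  3  4  5  6  7  8  9 10 11 12
g(k):  0  0  0  1  1  1  2  0  2  3  1  3  0
The P-positions (g = 0) in 0..12 are 0, 1, 2, 7, 12.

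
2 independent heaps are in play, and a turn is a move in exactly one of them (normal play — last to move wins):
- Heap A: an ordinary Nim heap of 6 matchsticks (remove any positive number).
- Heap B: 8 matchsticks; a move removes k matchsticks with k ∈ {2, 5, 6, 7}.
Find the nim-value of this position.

Heap A is a plain Nim heap of size 6, so its Grundy value is 6.
Build the Grundy sequence for heap B with g(k) = mex{g(k−s) : s ∈ {2, 5, 6, 7}, s ≤ k}:
g(0) = mex{} = 0
g(1) = mex{} = 0
g(2) = mex{0} = 1
g(3) = mex{0} = 1
g(4) = mex{1} = 0
g(5) = mex{0,1} = 2
g(6) = mex{0} = 1
g(7) = mex{0,1,2} = 3
g(8) = mex{0,1} = 2
So g(8) = 2.
The value of a disjunctive sum is the nim-sum of the parts.
Combined value = 6 ⊕ 2 = 4.

4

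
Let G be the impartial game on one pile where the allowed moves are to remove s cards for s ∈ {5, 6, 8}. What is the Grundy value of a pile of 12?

2

Compute g(0), g(1), … for moves {5, 6, 8}:
g(0) = mex{} = 0
g(1) = mex{} = 0
g(2) = mex{} = 0
g(3) = mex{} = 0
g(4) = mex{} = 0
g(5) = mex{0} = 1
g(6) = mex{0} = 1
g(7) = mex{0} = 1
g(8) = mex{0} = 1
g(9) = mex{0} = 1
g(10) = mex{0,1} = 2
g(11) = mex{0,1} = 2
g(12) = mex{0,1} = 2
So g(12) = 2.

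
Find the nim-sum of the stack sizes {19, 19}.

Nim-sum: 19 XOR 19 = 0.

0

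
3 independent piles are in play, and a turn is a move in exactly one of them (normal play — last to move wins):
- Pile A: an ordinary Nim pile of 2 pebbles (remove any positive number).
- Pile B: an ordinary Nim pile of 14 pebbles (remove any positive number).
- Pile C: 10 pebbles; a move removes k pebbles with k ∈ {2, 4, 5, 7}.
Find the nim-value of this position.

12

Pile A is a plain Nim pile of size 2, so its Grundy value is 2.
Pile B is a plain Nim pile of size 14, so its Grundy value is 14.
Build the Grundy sequence for pile C with g(k) = mex{g(k−s) : s ∈ {2, 4, 5, 7}, s ≤ k}:
k:     0  1  2  3  4  5  6  7  8  9 10
g(k):  0  0  1  1  2  2  3  3  4  0  0
So g(10) = 0.
By the Sprague-Grundy theorem, the Grundy value of a sum of independent games is the XOR of the component values.
Combined value = 2 XOR 14 XOR 0 = 12.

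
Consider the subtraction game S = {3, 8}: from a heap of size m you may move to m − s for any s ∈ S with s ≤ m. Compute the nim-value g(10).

Compute g(0), g(1), … for moves {3, 8}:
k:     0  1  2  3  4  5  6  7  8  9 10
g(k):  0  0  0  1  1  1  0  0  2  1  1
So g(10) = 1.

1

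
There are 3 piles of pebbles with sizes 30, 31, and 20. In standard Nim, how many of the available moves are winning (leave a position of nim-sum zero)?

3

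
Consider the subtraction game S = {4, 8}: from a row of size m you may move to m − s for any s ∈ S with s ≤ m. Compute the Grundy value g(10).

2

Build the Grundy sequence with g(k) = mex{g(k−s) : s ∈ {4, 8}, s ≤ k}:
k:     0  1  2  3  4  5  6  7  8  9 10
g(k):  0  0  0  0  1  1  1  1  2  2  2
So g(10) = 2.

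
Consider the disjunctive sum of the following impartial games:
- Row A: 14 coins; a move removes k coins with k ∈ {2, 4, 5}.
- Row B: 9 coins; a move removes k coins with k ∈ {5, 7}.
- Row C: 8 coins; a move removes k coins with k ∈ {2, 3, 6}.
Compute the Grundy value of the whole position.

3

Grundy values for row A (subtraction set {2, 4, 5}):
g(0) = mex{} = 0
g(1) = mex{} = 0
g(2) = mex{0} = 1
g(3) = mex{0} = 1
g(4) = mex{0,1} = 2
g(5) = mex{0,1} = 2
g(6) = mex{0,1,2} = 3
g(7) = mex{1,2} = 0
g(8) = mex{1,2,3} = 0
g(9) = mex{0,2} = 1
g(10) = mex{0,2,3} = 1
g(11) = mex{0,1,3} = 2
g(12) = mex{0,1} = 2
g(13) = mex{0,1,2} = 3
g(14) = mex{1,2} = 0
So g(14) = 0.
Grundy values for row B (subtraction set {5, 7}):
k:     0  1  2  3  4  5  6  7  8  9
g(k):  0  0  0  0  0  1  1  1  1  1
So g(9) = 1.
For row C, compute g(0), g(1), … with moves {2, 3, 6}:
k:     0  1  2  3  4  5  6  7  8
g(k):  0  0  1  1  2  0  3  1  2
So g(8) = 2.
By the Sprague-Grundy theorem, the Grundy value of a sum of independent games is the XOR of the component values.
Combined value = 0 XOR 1 XOR 2 = 3.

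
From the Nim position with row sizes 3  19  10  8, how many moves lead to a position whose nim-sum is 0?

Write each in binary and XOR column by column:
  00011  (3)
  10011  (19)
  01010  (10)
  01000  (8)
  -----
  10010  (18)
The overall nim-sum is X = 18. A row of size p has a winning move iff p XOR X < p (reduce it to p XOR X).
  3: 3 XOR 18 = 17 ≥ 3 — no move.
  19: 19 XOR 18 = 1 < 19 — winning move (to 1).
  10: 10 XOR 18 = 24 ≥ 10 — no move.
  8: 8 XOR 18 = 26 ≥ 8 — no move.
That gives 1 winning move.

1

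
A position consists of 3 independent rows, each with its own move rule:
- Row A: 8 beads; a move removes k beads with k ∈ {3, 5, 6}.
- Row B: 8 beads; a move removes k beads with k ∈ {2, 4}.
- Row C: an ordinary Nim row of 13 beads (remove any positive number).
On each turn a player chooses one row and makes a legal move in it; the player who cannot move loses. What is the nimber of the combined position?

Build the Grundy sequence for row A with g(k) = mex{g(k−s) : s ∈ {3, 5, 6}, s ≤ k}:
k:     0  1  2  3  4  5  6  7  8
g(k):  0  0  0  1  1  1  2  2  2
So g(8) = 2.
Grundy values for row B (subtraction set {2, 4}):
g(0) = mex{} = 0
g(1) = mex{} = 0
g(2) = mex{0} = 1
g(3) = mex{0} = 1
g(4) = mex{0,1} = 2
g(5) = mex{0,1} = 2
g(6) = mex{1,2} = 0
g(7) = mex{1,2} = 0
g(8) = mex{0,2} = 1
So g(8) = 1.
Row C is a plain Nim row of size 13, so its Grundy value is 13.
The value of a disjunctive sum is the nim-sum of the parts.
Combined value = 2 XOR 1 XOR 13 = 14.

14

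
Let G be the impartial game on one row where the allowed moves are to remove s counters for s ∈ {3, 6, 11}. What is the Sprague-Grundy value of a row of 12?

1

Compute g(0), g(1), … for moves {3, 6, 11}:
k:     0  1  2  3  4  5  6  7  8  9 10 11 12
g(k):  0  0  0  1  1  1  2  2  2  0  0  3  1
So g(12) = 1.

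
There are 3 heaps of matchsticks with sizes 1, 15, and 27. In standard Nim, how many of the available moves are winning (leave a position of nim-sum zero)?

1

In binary:
  00001  (1)
  01111  (15)
  11011  (27)
  -----
  10101  (21)
The overall nim-sum is X = 21. A heap of size p has a winning move iff p XOR X < p (reduce it to p XOR X).
  1: 1 XOR 21 = 20 ≥ 1 — no move.
  15: 15 XOR 21 = 26 ≥ 15 — no move.
  27: 27 XOR 21 = 14 < 27 — winning move (to 14).
That gives 1 winning move.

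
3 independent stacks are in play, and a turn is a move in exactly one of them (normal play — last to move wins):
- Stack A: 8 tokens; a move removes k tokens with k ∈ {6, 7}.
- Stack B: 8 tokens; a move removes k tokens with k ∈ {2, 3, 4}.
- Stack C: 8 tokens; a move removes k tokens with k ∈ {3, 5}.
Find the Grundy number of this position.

0

Build the Grundy sequence for stack A with g(k) = mex{g(k−s) : s ∈ {6, 7}, s ≤ k}:
k:     0  1  2  3  4  5  6  7  8
g(k):  0  0  0  0  0  0  1  1  1
So g(8) = 1.
Build the Grundy sequence for stack B with g(k) = mex{g(k−s) : s ∈ {2, 3, 4}, s ≤ k}:
k:     0  1  2  3  4  5  6  7  8
g(k):  0  0  1  1  2  2  0  0  1
So g(8) = 1.
Grundy values for stack C (subtraction set {3, 5}):
k:     0  1  2  3  4  5  6  7  8
g(k):  0  0  0  1  1  1  2  2  0
So g(8) = 0.
The value of a disjunctive sum is the nim-sum of the parts.
Combined value = 1 ⊕ 1 ⊕ 0 = 0.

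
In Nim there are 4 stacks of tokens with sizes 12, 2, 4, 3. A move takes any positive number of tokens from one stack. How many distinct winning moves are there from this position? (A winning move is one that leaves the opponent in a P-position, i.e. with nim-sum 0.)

Write each in binary and XOR column by column:
  1100  (12)
  0010  (2)
  0100  (4)
  0011  (3)
  ----
  1001  (9)
The overall nim-sum is X = 9. A stack of size p has a winning move iff p XOR X < p (reduce it to p XOR X).
  12: 12 XOR 9 = 5 < 12 — winning move (to 5).
  2: 2 XOR 9 = 11 ≥ 2 — no move.
  4: 4 XOR 9 = 13 ≥ 4 — no move.
  3: 3 XOR 9 = 10 ≥ 3 — no move.
That gives 1 winning move.

1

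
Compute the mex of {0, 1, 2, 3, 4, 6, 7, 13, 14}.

The values 0, 1, 2, 3, 4 are all present; 5 is the first non-negative integer missing from the set.

5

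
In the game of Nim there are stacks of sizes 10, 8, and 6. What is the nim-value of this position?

Compute the nim-sum pairwise:
10 ^ 8 = 2
2 ^ 6 = 4

4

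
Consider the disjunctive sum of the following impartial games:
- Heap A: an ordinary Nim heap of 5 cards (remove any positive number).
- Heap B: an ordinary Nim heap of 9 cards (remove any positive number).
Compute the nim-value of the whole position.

Heap A is a plain Nim heap of size 5, so its Grundy value is 5.
Heap B is a plain Nim heap of size 9, so its Grundy value is 9.
By the Sprague-Grundy theorem, the Grundy value of a sum of independent games is the XOR of the component values.
Combined value = 5 ⊕ 9 = 12.

12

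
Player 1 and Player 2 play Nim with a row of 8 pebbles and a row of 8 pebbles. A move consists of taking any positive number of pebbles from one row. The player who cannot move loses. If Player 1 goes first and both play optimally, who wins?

Player 2 wins

In binary:
  1000  (8)
  1000  (8)
  ----
  0000  (0)
The nim-sum is 0, so this is a P-position: the player to move is in a losing position under optimal play; Player 1 is about to move from it and so loses — Player 2 wins.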